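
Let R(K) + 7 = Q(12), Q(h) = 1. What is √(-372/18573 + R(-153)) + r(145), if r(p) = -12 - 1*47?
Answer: -59 + I*√230738570/6191 ≈ -59.0 + 2.4536*I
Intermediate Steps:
R(K) = -6 (R(K) = -7 + 1 = -6)
r(p) = -59 (r(p) = -12 - 47 = -59)
√(-372/18573 + R(-153)) + r(145) = √(-372/18573 - 6) - 59 = √(-372*1/18573 - 6) - 59 = √(-124/6191 - 6) - 59 = √(-37270/6191) - 59 = I*√230738570/6191 - 59 = -59 + I*√230738570/6191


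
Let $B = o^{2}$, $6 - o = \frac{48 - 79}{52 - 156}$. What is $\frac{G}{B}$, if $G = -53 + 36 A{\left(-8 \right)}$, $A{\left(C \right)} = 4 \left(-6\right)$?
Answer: $- \frac{9918272}{351649} \approx -28.205$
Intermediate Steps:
$A{\left(C \right)} = -24$
$G = -917$ ($G = -53 + 36 \left(-24\right) = -53 - 864 = -917$)
$o = \frac{593}{104}$ ($o = 6 - \frac{48 - 79}{52 - 156} = 6 - - \frac{31}{-104} = 6 - \left(-31\right) \left(- \frac{1}{104}\right) = 6 - \frac{31}{104} = \frac{593}{104} \approx 5.7019$)
$B = \frac{351649}{10816}$ ($B = \left(\frac{593}{104}\right)^{2} = \frac{351649}{10816} \approx 32.512$)
$\frac{G}{B} = - \frac{917}{\frac{351649}{10816}} = \left(-917\right) \frac{10816}{351649} = - \frac{9918272}{351649}$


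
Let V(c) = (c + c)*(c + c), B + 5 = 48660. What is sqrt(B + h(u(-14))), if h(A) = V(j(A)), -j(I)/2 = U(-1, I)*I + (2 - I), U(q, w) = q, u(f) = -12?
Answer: sqrt(59471) ≈ 243.87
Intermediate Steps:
B = 48655 (B = -5 + 48660 = 48655)
j(I) = -4 + 4*I (j(I) = -2*(-I + (2 - I)) = -2*(2 - 2*I) = -4 + 4*I)
V(c) = 4*c**2 (V(c) = (2*c)*(2*c) = 4*c**2)
h(A) = 4*(-4 + 4*A)**2
sqrt(B + h(u(-14))) = sqrt(48655 + 64*(1 - 1*(-12))**2) = sqrt(48655 + 64*(1 + 12)**2) = sqrt(48655 + 64*13**2) = sqrt(48655 + 64*169) = sqrt(48655 + 10816) = sqrt(59471)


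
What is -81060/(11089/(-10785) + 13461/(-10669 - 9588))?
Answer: 8854659824850/184903379 ≈ 47888.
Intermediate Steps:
-81060/(11089/(-10785) + 13461/(-10669 - 9588)) = -81060/(11089*(-1/10785) + 13461/(-20257)) = -81060/(-11089/10785 + 13461*(-1/20257)) = -81060/(-11089/10785 - 13461/20257) = -81060/(-369806758/218471745) = -81060*(-218471745/369806758) = 8854659824850/184903379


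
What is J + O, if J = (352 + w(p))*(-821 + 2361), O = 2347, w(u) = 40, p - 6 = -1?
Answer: 606027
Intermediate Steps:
p = 5 (p = 6 - 1 = 5)
J = 603680 (J = (352 + 40)*(-821 + 2361) = 392*1540 = 603680)
J + O = 603680 + 2347 = 606027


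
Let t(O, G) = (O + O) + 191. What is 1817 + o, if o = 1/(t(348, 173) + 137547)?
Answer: 251534579/138434 ≈ 1817.0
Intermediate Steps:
t(O, G) = 191 + 2*O (t(O, G) = 2*O + 191 = 191 + 2*O)
o = 1/138434 (o = 1/((191 + 2*348) + 137547) = 1/((191 + 696) + 137547) = 1/(887 + 137547) = 1/138434 ≈ 7.2237e-6)
1817 + o = 1817 + 1/138434 = 251534579/138434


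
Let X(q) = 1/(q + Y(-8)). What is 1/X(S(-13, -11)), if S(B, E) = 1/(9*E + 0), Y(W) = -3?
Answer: -298/99 ≈ -3.0101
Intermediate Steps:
S(B, E) = 1/(9*E)
X(q) = 1/(-3 + q) (X(q) = 1/(q - 3) = 1/(-3 + q))
1/X(S(-13, -11)) = 1/(1/(-3 + (⅑)/(-11))) = 1/(1/(-3 + (⅑)*(-1/11))) = 1/(1/(-3 - 1/99)) = 1/(1/(-298/99)) = 1/(-99/298) = -298/99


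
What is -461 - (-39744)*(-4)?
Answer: -159437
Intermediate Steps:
-461 - (-39744)*(-4) = -461 - 414*384 = -461 - 158976 = -159437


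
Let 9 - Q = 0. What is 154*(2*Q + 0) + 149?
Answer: 2921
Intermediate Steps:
Q = 9 (Q = 9 - 1*0 = 9 + 0 = 9)
154*(2*Q + 0) + 149 = 154*(2*9 + 0) + 149 = 154*(18 + 0) + 149 = 154*18 + 149 = 2772 + 149 = 2921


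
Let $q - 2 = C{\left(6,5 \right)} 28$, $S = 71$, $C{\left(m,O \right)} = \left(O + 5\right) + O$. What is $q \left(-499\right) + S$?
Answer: $-210507$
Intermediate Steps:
$C{\left(m,O \right)} = 5 + 2 O$ ($C{\left(m,O \right)} = \left(5 + O\right) + O = 5 + 2 O$)
$q = 422$ ($q = 2 + \left(5 + 2 \cdot 5\right) 28 = 2 + \left(5 + 10\right) 28 = 2 + 15 \cdot 28 = 2 + 420 = 422$)
$q \left(-499\right) + S = 422 \left(-499\right) + 71 = -210578 + 71 = -210507$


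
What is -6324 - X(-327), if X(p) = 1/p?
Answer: -2067947/327 ≈ -6324.0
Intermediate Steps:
-6324 - X(-327) = -6324 - 1/(-327) = -6324 - 1*(-1/327) = -6324 + 1/327 = -2067947/327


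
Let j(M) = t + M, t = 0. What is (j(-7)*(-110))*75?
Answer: 57750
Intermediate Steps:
j(M) = M (j(M) = 0 + M = M)
(j(-7)*(-110))*75 = -7*(-110)*75 = 770*75 = 57750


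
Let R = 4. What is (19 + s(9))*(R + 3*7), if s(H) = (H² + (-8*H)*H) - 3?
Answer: -13775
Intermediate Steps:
s(H) = -3 - 7*H² (s(H) = (H² - 8*H²) - 3 = -7*H² - 3 = -3 - 7*H²)
(19 + s(9))*(R + 3*7) = (19 + (-3 - 7*9²))*(4 + 3*7) = (19 + (-3 - 7*81))*(4 + 21) = (19 + (-3 - 567))*25 = (19 - 570)*25 = -551*25 = -13775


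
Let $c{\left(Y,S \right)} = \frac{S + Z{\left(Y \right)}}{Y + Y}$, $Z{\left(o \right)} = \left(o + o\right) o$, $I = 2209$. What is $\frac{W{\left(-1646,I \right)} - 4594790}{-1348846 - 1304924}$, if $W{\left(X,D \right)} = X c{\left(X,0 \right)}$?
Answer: $\frac{942737}{1326885} \approx 0.71049$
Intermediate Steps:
$Z{\left(o \right)} = 2 o^{2}$ ($Z{\left(o \right)} = 2 o o = 2 o^{2}$)
$c{\left(Y,S \right)} = \frac{S + 2 Y^{2}}{2 Y}$ ($c{\left(Y,S \right)} = \frac{S + 2 Y^{2}}{Y + Y} = \frac{S + 2 Y^{2}}{2 Y}$)
$W{\left(X,D \right)} = X^{2}$ ($W{\left(X,D \right)} = X \left(X + \frac{1}{2} \cdot 0 \frac{1}{X}\right) = X \left(X + 0\right) = X X = X^{2}$)
$\frac{W{\left(-1646,I \right)} - 4594790}{-1348846 - 1304924} = \frac{\left(-1646\right)^{2} - 4594790}{-1348846 - 1304924} = \frac{2709316 - 4594790}{-2653770} = \left(-1885474\right) \left(- \frac{1}{2653770}\right) = \frac{942737}{1326885}$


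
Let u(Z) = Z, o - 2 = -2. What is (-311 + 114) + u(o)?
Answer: -197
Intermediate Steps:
o = 0 (o = 2 - 2 = 0)
(-311 + 114) + u(o) = (-311 + 114) + 0 = -197 + 0 = -197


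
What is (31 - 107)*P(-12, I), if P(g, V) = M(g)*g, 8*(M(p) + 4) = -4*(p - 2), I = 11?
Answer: 2736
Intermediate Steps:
M(p) = -3 - p/2 (M(p) = -4 + (-4*(p - 2))/8 = -4 + (-4*(-2 + p))/8 = -4 + (8 - 4*p)/8 = -4 + (1 - p/2) = -3 - p/2)
P(g, V) = g*(-3 - g/2) (P(g, V) = (-3 - g/2)*g = g*(-3 - g/2))
(31 - 107)*P(-12, I) = (31 - 107)*(-1/2*(-12)*(6 - 12)) = -(-38)*(-12)*(-6) = -76*(-36) = 2736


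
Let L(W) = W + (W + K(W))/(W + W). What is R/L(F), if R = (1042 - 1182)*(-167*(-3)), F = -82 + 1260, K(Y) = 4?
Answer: -2360712/39665 ≈ -59.516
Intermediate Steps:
F = 1178
L(W) = W + (4 + W)/(2*W) (L(W) = W + (W + 4)/(W + W) = W + (4 + W)/((2*W)) = W + (4 + W)*(1/(2*W)) = W + (4 + W)/(2*W))
R = -70140 (R = -140*501 = -70140)
R/L(F) = -70140/(½ + 1178 + 2/1178) = -70140/(½ + 1178 + 2*(1/1178)) = -70140/(½ + 1178 + 1/589) = -70140/1388275/1178 = -70140*1178/1388275 = -2360712/39665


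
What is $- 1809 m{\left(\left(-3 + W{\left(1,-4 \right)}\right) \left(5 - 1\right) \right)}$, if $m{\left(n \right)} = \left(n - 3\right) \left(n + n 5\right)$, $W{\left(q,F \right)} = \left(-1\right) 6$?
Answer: $-15239016$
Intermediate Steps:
$W{\left(q,F \right)} = -6$
$m{\left(n \right)} = 6 n \left(-3 + n\right)$ ($m{\left(n \right)} = \left(-3 + n\right) \left(n + 5 n\right) = \left(-3 + n\right) 6 n = 6 n \left(-3 + n\right)$)
$- 1809 m{\left(\left(-3 + W{\left(1,-4 \right)}\right) \left(5 - 1\right) \right)} = - 1809 \cdot 6 \left(-3 - 6\right) \left(5 - 1\right) \left(-3 + \left(-3 - 6\right) \left(5 - 1\right)\right) = - 1809 \cdot 6 \left(\left(-9\right) 4\right) \left(-3 - 36\right) = - 1809 \cdot 6 \left(-36\right) \left(-3 - 36\right) = - 1809 \cdot 6 \left(-36\right) \left(-39\right) = \left(-1809\right) 8424 = -15239016$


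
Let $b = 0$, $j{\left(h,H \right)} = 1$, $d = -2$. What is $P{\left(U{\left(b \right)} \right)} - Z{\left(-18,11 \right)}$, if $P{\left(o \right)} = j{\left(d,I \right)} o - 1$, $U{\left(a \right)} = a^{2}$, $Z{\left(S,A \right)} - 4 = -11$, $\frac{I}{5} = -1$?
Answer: $6$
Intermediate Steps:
$I = -5$ ($I = 5 \left(-1\right) = -5$)
$Z{\left(S,A \right)} = -7$ ($Z{\left(S,A \right)} = 4 - 11 = -7$)
$P{\left(o \right)} = -1 + o$ ($P{\left(o \right)} = 1 o - 1 = o - 1 = -1 + o$)
$P{\left(U{\left(b \right)} \right)} - Z{\left(-18,11 \right)} = \left(-1 + 0^{2}\right) - -7 = \left(-1 + 0\right) + 7 = -1 + 7 = 6$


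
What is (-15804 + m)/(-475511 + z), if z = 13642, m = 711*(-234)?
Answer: 182178/461869 ≈ 0.39444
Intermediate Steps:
m = -166374
(-15804 + m)/(-475511 + z) = (-15804 - 166374)/(-475511 + 13642) = -182178/(-461869) = -182178*(-1/461869) = 182178/461869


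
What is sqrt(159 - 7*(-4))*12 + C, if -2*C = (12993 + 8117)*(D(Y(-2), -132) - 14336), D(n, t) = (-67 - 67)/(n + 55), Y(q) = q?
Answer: 8021187810/53 + 12*sqrt(187) ≈ 1.5134e+8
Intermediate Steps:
D(n, t) = -134/(55 + n)
C = 8021187810/53 (C = -(12993 + 8117)*(-134/(55 - 2) - 14336)/2 = -10555*(-134/53 - 14336) = -10555*(-759942)/53 = -1/2*(-16042375620/53) = 8021187810/53 ≈ 1.5134e+8)
sqrt(159 - 7*(-4))*12 + C = sqrt(159 - 7*(-4))*12 + 8021187810/53 = sqrt(159 + 28)*12 + 8021187810/53 = sqrt(187)*12 + 8021187810/53 = 12*sqrt(187) + 8021187810/53 = 8021187810/53 + 12*sqrt(187)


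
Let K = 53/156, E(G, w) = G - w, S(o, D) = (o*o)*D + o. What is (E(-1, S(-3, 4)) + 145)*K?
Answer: 1961/52 ≈ 37.712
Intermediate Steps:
S(o, D) = o + D*o**2 (S(o, D) = o**2*D + o = D*o**2 + o = o + D*o**2)
K = 53/156 (K = 53*(1/156) = 53/156 ≈ 0.33974)
(E(-1, S(-3, 4)) + 145)*K = ((-1 - (-3)*(1 + 4*(-3))) + 145)*(53/156) = ((-1 - (-3)*(1 - 12)) + 145)*(53/156) = ((-1 - (-3)*(-11)) + 145)*(53/156) = ((-1 - 1*33) + 145)*(53/156) = ((-1 - 33) + 145)*(53/156) = (-34 + 145)*(53/156) = 111*(53/156) = 1961/52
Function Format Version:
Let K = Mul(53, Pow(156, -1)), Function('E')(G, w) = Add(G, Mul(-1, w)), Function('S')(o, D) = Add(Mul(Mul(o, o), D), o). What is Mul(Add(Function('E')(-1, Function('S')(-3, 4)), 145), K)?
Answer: Rational(1961, 52) ≈ 37.712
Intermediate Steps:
Function('S')(o, D) = Add(o, Mul(D, Pow(o, 2))) (Function('S')(o, D) = Add(Mul(Pow(o, 2), D), o) = Add(Mul(D, Pow(o, 2)), o) = Add(o, Mul(D, Pow(o, 2))))
K = Rational(53, 156) (K = Mul(53, Rational(1, 156)) = Rational(53, 156) ≈ 0.33974)
Mul(Add(Function('E')(-1, Function('S')(-3, 4)), 145), K) = Mul(Add(Add(-1, Mul(-1, Mul(-3, Add(1, Mul(4, -3))))), 145), Rational(53, 156)) = Mul(Add(Add(-1, Mul(-1, Mul(-3, Add(1, -12)))), 145), Rational(53, 156)) = Mul(Add(Add(-1, Mul(-1, Mul(-3, -11))), 145), Rational(53, 156)) = Mul(Add(Add(-1, Mul(-1, 33)), 145), Rational(53, 156)) = Mul(Add(Add(-1, -33), 145), Rational(53, 156)) = Mul(Add(-34, 145), Rational(53, 156)) = Mul(111, Rational(53, 156)) = Rational(1961, 52)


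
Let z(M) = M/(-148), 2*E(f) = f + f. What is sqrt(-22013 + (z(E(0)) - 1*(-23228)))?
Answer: 9*sqrt(15) ≈ 34.857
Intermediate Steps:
E(f) = f (E(f) = (f + f)/2 = (2*f)/2 = f)
z(M) = -M/148 (z(M) = M*(-1/148) = -M/148)
sqrt(-22013 + (z(E(0)) - 1*(-23228))) = sqrt(-22013 + (-1/148*0 - 1*(-23228))) = sqrt(-22013 + (0 + 23228)) = sqrt(-22013 + 23228) = sqrt(1215) = 9*sqrt(15)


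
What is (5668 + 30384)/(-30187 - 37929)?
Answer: -9013/17029 ≈ -0.52927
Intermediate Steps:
(5668 + 30384)/(-30187 - 37929) = 36052/(-68116) = 36052*(-1/68116) = -9013/17029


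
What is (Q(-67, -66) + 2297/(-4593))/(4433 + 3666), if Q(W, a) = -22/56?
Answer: -114839/1041563796 ≈ -0.00011026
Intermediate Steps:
Q(W, a) = -11/28 (Q(W, a) = -22*1/56 = -11/28)
(Q(-67, -66) + 2297/(-4593))/(4433 + 3666) = (-11/28 + 2297/(-4593))/(4433 + 3666) = (-11/28 + 2297*(-1/4593))/8099 = (-11/28 - 2297/4593)*(1/8099) = -114839/128604*1/8099 = -114839/1041563796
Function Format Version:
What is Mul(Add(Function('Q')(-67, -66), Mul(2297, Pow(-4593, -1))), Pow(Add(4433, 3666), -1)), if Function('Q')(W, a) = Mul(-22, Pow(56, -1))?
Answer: Rational(-114839, 1041563796) ≈ -0.00011026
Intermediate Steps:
Function('Q')(W, a) = Rational(-11, 28) (Function('Q')(W, a) = Mul(-22, Rational(1, 56)) = Rational(-11, 28))
Mul(Add(Function('Q')(-67, -66), Mul(2297, Pow(-4593, -1))), Pow(Add(4433, 3666), -1)) = Mul(Add(Rational(-11, 28), Mul(2297, Pow(-4593, -1))), Pow(Add(4433, 3666), -1)) = Mul(Add(Rational(-11, 28), Mul(2297, Rational(-1, 4593))), Pow(8099, -1)) = Mul(Add(Rational(-11, 28), Rational(-2297, 4593)), Rational(1, 8099)) = Mul(Rational(-114839, 128604), Rational(1, 8099)) = Rational(-114839, 1041563796)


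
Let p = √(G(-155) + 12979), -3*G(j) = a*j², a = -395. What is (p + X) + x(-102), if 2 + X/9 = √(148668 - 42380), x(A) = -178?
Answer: -196 + 36*√6643 + 2*√7146609/3 ≈ 4520.4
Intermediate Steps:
X = -18 + 36*√6643 (X = -18 + 9*√(148668 - 42380) = -18 + 9*√106288 = -18 + 9*(4*√6643) = -18 + 36*√6643 ≈ 2916.2)
G(j) = 395*j²/3 (G(j) = -(-395)*j²/3 = 395*j²/3)
p = 2*√7146609/3 (p = √((395/3)*(-155)² + 12979) = √((395/3)*24025 + 12979) = √(9489875/3 + 12979) = √(9528812/3) = 2*√7146609/3 ≈ 1782.2)
(p + X) + x(-102) = (2*√7146609/3 + (-18 + 36*√6643)) - 178 = (-18 + 36*√6643 + 2*√7146609/3) - 178 = -196 + 36*√6643 + 2*√7146609/3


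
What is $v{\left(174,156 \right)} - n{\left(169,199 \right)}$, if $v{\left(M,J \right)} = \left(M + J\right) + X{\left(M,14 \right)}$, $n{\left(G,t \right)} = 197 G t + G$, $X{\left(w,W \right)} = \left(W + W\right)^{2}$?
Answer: $-6624362$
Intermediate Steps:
$X{\left(w,W \right)} = 4 W^{2}$ ($X{\left(w,W \right)} = \left(2 W\right)^{2} = 4 W^{2}$)
$n{\left(G,t \right)} = G + 197 G t$ ($n{\left(G,t \right)} = 197 G t + G = G + 197 G t$)
$v{\left(M,J \right)} = 784 + J + M$ ($v{\left(M,J \right)} = \left(M + J\right) + 4 \cdot 14^{2} = \left(J + M\right) + 4 \cdot 196 = \left(J + M\right) + 784 = 784 + J + M$)
$v{\left(174,156 \right)} - n{\left(169,199 \right)} = \left(784 + 156 + 174\right) - 169 \left(1 + 197 \cdot 199\right) = 1114 - 169 \left(1 + 39203\right) = 1114 - 169 \cdot 39204 = 1114 - 6625476 = -6624362$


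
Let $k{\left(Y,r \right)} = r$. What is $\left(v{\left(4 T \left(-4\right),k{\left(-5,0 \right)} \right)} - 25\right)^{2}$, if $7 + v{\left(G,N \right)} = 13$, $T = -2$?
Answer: $361$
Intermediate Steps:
$v{\left(G,N \right)} = 6$ ($v{\left(G,N \right)} = -7 + 13 = 6$)
$\left(v{\left(4 T \left(-4\right),k{\left(-5,0 \right)} \right)} - 25\right)^{2} = \left(6 - 25\right)^{2} = \left(-19\right)^{2} = 361$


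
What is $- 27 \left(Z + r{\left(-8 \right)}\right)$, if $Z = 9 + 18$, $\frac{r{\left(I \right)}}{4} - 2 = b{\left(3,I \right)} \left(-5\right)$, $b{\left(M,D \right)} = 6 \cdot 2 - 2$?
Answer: $4455$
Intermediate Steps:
$b{\left(M,D \right)} = 10$ ($b{\left(M,D \right)} = 12 - 2 = 10$)
$r{\left(I \right)} = -192$ ($r{\left(I \right)} = 8 + 4 \cdot 10 \left(-5\right) = 8 + 4 \left(-50\right) = 8 - 200 = -192$)
$Z = 27$
$- 27 \left(Z + r{\left(-8 \right)}\right) = - 27 \left(27 - 192\right) = \left(-27\right) \left(-165\right) = 4455$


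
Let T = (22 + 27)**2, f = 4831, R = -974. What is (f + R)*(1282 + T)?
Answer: 14205331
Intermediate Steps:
T = 2401 (T = 49**2 = 2401)
(f + R)*(1282 + T) = (4831 - 974)*(1282 + 2401) = 3857*3683 = 14205331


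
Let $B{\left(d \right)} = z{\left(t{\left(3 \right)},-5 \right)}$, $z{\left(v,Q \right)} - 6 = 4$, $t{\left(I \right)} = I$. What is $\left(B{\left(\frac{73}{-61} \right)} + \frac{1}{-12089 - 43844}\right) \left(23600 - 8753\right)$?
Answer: $\frac{8304357663}{55933} \approx 1.4847 \cdot 10^{5}$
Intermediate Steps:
$z{\left(v,Q \right)} = 10$ ($z{\left(v,Q \right)} = 6 + 4 = 10$)
$B{\left(d \right)} = 10$
$\left(B{\left(\frac{73}{-61} \right)} + \frac{1}{-12089 - 43844}\right) \left(23600 - 8753\right) = \left(10 + \frac{1}{-12089 - 43844}\right) \left(23600 - 8753\right) = \left(10 + \frac{1}{-55933}\right) 14847 = \left(10 - \frac{1}{55933}\right) 14847 = \frac{559329}{55933} \cdot 14847 = \frac{8304357663}{55933}$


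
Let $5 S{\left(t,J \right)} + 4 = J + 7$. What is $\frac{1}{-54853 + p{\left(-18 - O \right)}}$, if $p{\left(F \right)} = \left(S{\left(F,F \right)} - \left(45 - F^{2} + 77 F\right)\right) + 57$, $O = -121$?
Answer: $- \frac{5}{260709} \approx -1.9178 \cdot 10^{-5}$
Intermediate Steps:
$S{\left(t,J \right)} = \frac{3}{5} + \frac{J}{5}$ ($S{\left(t,J \right)} = - \frac{4}{5} + \frac{J + 7}{5} = - \frac{4}{5} + \frac{7 + J}{5} = - \frac{4}{5} + \left(\frac{7}{5} + \frac{J}{5}\right) = \frac{3}{5} + \frac{J}{5}$)
$p{\left(F \right)} = \frac{63}{5} + F^{2} - \frac{384 F}{5}$ ($p{\left(F \right)} = \left(\left(\frac{3}{5} + \frac{F}{5}\right) - \left(45 - F^{2} + 77 F\right)\right) + 57 = \left(- \frac{222}{5} + F^{2} - \frac{384 F}{5}\right) + 57 = \frac{63}{5} + F^{2} - \frac{384 F}{5}$)
$\frac{1}{-54853 + p{\left(-18 - O \right)}} = \frac{1}{-54853 + \left(\frac{63}{5} + \left(-18 - -121\right)^{2} - \frac{384 \left(-18 - -121\right)}{5}\right)} = \frac{1}{-54853 + \left(\frac{63}{5} + \left(-18 + 121\right)^{2} - \frac{384 \left(-18 + 121\right)}{5}\right)} = \frac{1}{-54853 + \left(\frac{63}{5} + 103^{2} - \frac{39552}{5}\right)} = \frac{1}{-54853 + \left(\frac{63}{5} + 10609 - \frac{39552}{5}\right)} = \frac{1}{-54853 + \frac{13556}{5}} = \frac{1}{- \frac{260709}{5}} = - \frac{5}{260709}$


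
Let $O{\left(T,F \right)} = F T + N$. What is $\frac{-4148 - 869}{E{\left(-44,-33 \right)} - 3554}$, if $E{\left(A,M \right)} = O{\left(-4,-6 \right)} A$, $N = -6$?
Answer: $\frac{5017}{4346} \approx 1.1544$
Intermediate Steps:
$O{\left(T,F \right)} = -6 + F T$ ($O{\left(T,F \right)} = F T - 6 = -6 + F T$)
$E{\left(A,M \right)} = 18 A$ ($E{\left(A,M \right)} = \left(-6 - -24\right) A = \left(-6 + 24\right) A = 18 A$)
$\frac{-4148 - 869}{E{\left(-44,-33 \right)} - 3554} = \frac{-4148 - 869}{18 \left(-44\right) - 3554} = - \frac{5017}{-792 - 3554} = - \frac{5017}{-4346} = \left(-5017\right) \left(- \frac{1}{4346}\right) = \frac{5017}{4346}$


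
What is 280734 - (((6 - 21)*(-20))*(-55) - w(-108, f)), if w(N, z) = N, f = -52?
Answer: 297126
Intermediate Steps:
280734 - (((6 - 21)*(-20))*(-55) - w(-108, f)) = 280734 - (((6 - 21)*(-20))*(-55) - 1*(-108)) = 280734 - (-15*(-20)*(-55) + 108) = 280734 - (300*(-55) + 108) = 280734 - (-16500 + 108) = 280734 - 1*(-16392) = 280734 + 16392 = 297126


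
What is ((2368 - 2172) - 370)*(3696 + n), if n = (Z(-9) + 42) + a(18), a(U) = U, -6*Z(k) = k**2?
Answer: -651195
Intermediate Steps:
Z(k) = -k**2/6
n = 93/2 (n = (-1/6*(-9)**2 + 42) + 18 = (-1/6*81 + 42) + 18 = (-27/2 + 42) + 18 = 57/2 + 18 = 93/2 ≈ 46.500)
((2368 - 2172) - 370)*(3696 + n) = ((2368 - 2172) - 370)*(3696 + 93/2) = (196 - 370)*(7485/2) = -174*7485/2 = -651195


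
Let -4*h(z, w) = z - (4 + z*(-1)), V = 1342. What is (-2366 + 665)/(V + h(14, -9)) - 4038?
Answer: -5396469/1336 ≈ -4039.3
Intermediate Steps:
h(z, w) = 1 - z/2 (h(z, w) = -(z - (4 + z*(-1)))/4 = -(z - (4 - z))/4 = -(z + (-4 + z))/4 = -(-4 + 2*z)/4 = 1 - z/2)
(-2366 + 665)/(V + h(14, -9)) - 4038 = (-2366 + 665)/(1342 + (1 - 1/2*14)) - 4038 = -1701/(1342 + (1 - 7)) - 4038 = -1701/(1342 - 6) - 4038 = -1701/1336 - 4038 = -5396469/1336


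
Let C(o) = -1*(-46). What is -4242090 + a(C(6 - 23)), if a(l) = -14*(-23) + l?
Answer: -4241722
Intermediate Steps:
C(o) = 46
a(l) = 322 + l
-4242090 + a(C(6 - 23)) = -4242090 + (322 + 46) = -4242090 + 368 = -4241722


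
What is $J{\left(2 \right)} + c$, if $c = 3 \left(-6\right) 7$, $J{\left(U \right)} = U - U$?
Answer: $-126$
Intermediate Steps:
$J{\left(U \right)} = 0$
$c = -126$ ($c = \left(-18\right) 7 = -126$)
$J{\left(2 \right)} + c = 0 - 126 = -126$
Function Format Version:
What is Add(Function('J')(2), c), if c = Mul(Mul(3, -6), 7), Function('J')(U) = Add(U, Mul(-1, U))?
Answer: -126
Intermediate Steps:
Function('J')(U) = 0
c = -126 (c = Mul(-18, 7) = -126)
Add(Function('J')(2), c) = Add(0, -126) = -126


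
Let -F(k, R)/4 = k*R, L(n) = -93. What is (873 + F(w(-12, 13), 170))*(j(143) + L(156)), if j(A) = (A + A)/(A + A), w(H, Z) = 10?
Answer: 545284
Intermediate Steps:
j(A) = 1 (j(A) = (2*A)/((2*A)) = (2*A)*(1/(2*A)) = 1)
F(k, R) = -4*R*k (F(k, R) = -4*k*R = -4*R*k)
(873 + F(w(-12, 13), 170))*(j(143) + L(156)) = (873 - 4*170*10)*(1 - 93) = (873 - 6800)*(-92) = -5927*(-92) = 545284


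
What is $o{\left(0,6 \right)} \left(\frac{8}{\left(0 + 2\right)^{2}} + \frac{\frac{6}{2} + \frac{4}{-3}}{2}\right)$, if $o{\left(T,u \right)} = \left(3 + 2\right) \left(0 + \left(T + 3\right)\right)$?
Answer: $\frac{85}{2} \approx 42.5$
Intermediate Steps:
$o{\left(T,u \right)} = 15 + 5 T$ ($o{\left(T,u \right)} = 5 \left(0 + \left(3 + T\right)\right) = 5 \left(3 + T\right) = 15 + 5 T$)
$o{\left(0,6 \right)} \left(\frac{8}{\left(0 + 2\right)^{2}} + \frac{\frac{6}{2} + \frac{4}{-3}}{2}\right) = \left(15 + 5 \cdot 0\right) \left(\frac{8}{\left(0 + 2\right)^{2}} + \frac{\frac{6}{2} + \frac{4}{-3}}{2}\right) = \left(15 + 0\right) \left(\frac{8}{2^{2}} + \left(6 \cdot \frac{1}{2} + 4 \left(- \frac{1}{3}\right)\right) \frac{1}{2}\right) = 15 \left(\frac{8}{4} + \left(3 - \frac{4}{3}\right) \frac{1}{2}\right) = 15 \left(8 \cdot \frac{1}{4} + \frac{5}{3} \cdot \frac{1}{2}\right) = 15 \left(2 + \frac{5}{6}\right) = 15 \cdot \frac{17}{6} = \frac{85}{2}$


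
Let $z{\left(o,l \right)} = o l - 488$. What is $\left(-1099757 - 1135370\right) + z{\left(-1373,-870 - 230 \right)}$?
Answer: $-725315$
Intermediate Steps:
$z{\left(o,l \right)} = -488 + l o$ ($z{\left(o,l \right)} = l o - 488 = -488 + l o$)
$\left(-1099757 - 1135370\right) + z{\left(-1373,-870 - 230 \right)} = \left(-1099757 - 1135370\right) - \left(488 - \left(-870 - 230\right) \left(-1373\right)\right) = -2235127 - -1509812 = -2235127 + \left(-488 + 1510300\right) = -2235127 + 1509812 = -725315$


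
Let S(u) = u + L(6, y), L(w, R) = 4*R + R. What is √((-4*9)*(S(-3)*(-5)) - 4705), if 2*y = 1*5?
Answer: I*√2995 ≈ 54.727*I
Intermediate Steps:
y = 5/2 (y = (1*5)/2 = (½)*5 = 5/2 ≈ 2.5000)
L(w, R) = 5*R
S(u) = 25/2 + u (S(u) = u + 5*(5/2) = u + 25/2 = 25/2 + u)
√((-4*9)*(S(-3)*(-5)) - 4705) = √((-4*9)*((25/2 - 3)*(-5)) - 4705) = √(-342*(-5) - 4705) = √(-36*(-95/2) - 4705) = √(1710 - 4705) = √(-2995) = I*√2995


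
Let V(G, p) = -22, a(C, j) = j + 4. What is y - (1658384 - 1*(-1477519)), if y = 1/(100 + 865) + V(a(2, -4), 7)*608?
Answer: -3039054234/965 ≈ -3.1493e+6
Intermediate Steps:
a(C, j) = 4 + j
y = -12907839/965 (y = 1/(100 + 865) - 22*608 = 1/965 - 13376 = -12907839/965 ≈ -13376.)
y - (1658384 - 1*(-1477519)) = -12907839/965 - (1658384 - 1*(-1477519)) = -12907839/965 - (1658384 + 1477519) = -12907839/965 - 1*3135903 = -12907839/965 - 3135903 = -3039054234/965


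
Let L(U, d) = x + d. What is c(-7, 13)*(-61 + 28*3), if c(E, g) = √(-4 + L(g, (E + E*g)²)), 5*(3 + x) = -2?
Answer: 23*√239915/5 ≈ 2253.1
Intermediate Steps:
x = -17/5 (x = -3 + (⅕)*(-2) = -3 - ⅖ = -17/5 ≈ -3.4000)
L(U, d) = -17/5 + d
c(E, g) = √(-37/5 + (E + E*g)²) (c(E, g) = √(-4 + (-17/5 + (E + E*g)²)) = √(-37/5 + (E + E*g)²))
c(-7, 13)*(-61 + 28*3) = (√(-185 + 25*(-7)²*(1 + 13)²)/5)*(-61 + 28*3) = (√(-185 + 25*49*14²)/5)*(-61 + 84) = (√(-185 + 25*49*196)/5)*23 = (√(-185 + 240100)/5)*23 = (√239915/5)*23 = 23*√239915/5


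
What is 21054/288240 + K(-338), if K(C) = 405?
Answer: 19459709/48040 ≈ 405.07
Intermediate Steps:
21054/288240 + K(-338) = 21054/288240 + 405 = 21054*(1/288240) + 405 = 3509/48040 + 405 = 19459709/48040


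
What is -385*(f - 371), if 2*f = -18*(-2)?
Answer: 135905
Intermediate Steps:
f = 18 (f = (-18*(-2))/2 = (1/2)*36 = 18)
-385*(f - 371) = -385*(18 - 371) = -385*(-353) = 135905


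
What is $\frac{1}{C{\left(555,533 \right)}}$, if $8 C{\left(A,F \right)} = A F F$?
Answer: $\frac{8}{157669395} \approx 5.0739 \cdot 10^{-8}$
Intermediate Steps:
$C{\left(A,F \right)} = \frac{A F^{2}}{8}$ ($C{\left(A,F \right)} = \frac{A F F}{8} = \frac{A F^{2}}{8}$)
$\frac{1}{C{\left(555,533 \right)}} = \frac{1}{\frac{1}{8} \cdot 555 \cdot 533^{2}} = \frac{1}{\frac{1}{8} \cdot 555 \cdot 284089} = \frac{1}{\frac{157669395}{8}} = \frac{8}{157669395}$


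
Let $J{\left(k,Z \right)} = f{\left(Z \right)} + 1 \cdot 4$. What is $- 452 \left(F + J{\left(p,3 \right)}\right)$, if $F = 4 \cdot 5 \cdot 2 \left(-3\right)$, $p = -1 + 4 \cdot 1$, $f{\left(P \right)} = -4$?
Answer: $54240$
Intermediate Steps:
$p = 3$ ($p = -1 + 4 = 3$)
$F = -120$ ($F = 4 \cdot 10 \left(-3\right) = 4 \left(-30\right) = -120$)
$J{\left(k,Z \right)} = 0$ ($J{\left(k,Z \right)} = -4 + 1 \cdot 4 = -4 + 4 = 0$)
$- 452 \left(F + J{\left(p,3 \right)}\right) = - 452 \left(-120 + 0\right) = \left(-452\right) \left(-120\right) = 54240$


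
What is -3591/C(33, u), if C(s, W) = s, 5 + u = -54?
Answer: -1197/11 ≈ -108.82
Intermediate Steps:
u = -59 (u = -5 - 54 = -59)
-3591/C(33, u) = -3591/33 = -3591*1/33 = -1197/11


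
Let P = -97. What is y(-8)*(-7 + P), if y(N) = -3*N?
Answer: -2496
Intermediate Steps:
y(-8)*(-7 + P) = (-3*(-8))*(-7 - 97) = 24*(-104) = -2496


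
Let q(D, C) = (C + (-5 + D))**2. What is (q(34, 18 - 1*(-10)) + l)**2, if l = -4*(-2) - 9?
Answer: 10549504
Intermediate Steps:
q(D, C) = (-5 + C + D)**2
l = -1 (l = 8 - 9 = -1)
(q(34, 18 - 1*(-10)) + l)**2 = ((-5 + (18 - 1*(-10)) + 34)**2 - 1)**2 = ((-5 + (18 + 10) + 34)**2 - 1)**2 = ((-5 + 28 + 34)**2 - 1)**2 = (57**2 - 1)**2 = (3249 - 1)**2 = 3248**2 = 10549504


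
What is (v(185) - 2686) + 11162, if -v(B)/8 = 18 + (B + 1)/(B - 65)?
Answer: 41598/5 ≈ 8319.6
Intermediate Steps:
v(B) = -144 - 8*(1 + B)/(-65 + B) (v(B) = -8*(18 + (B + 1)/(B - 65)) = -8*(18 + (1 + B)/(-65 + B)) = -144 - 8*(1 + B)/(-65 + B))
(v(185) - 2686) + 11162 = (8*(1169 - 19*185)/(-65 + 185) - 2686) + 11162 = (8*(1169 - 3515)/120 - 2686) + 11162 = (8*(1/120)*(-2346) - 2686) + 11162 = (-782/5 - 2686) + 11162 = -14212/5 + 11162 = 41598/5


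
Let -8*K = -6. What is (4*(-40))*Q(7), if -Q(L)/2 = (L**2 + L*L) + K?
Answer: 31600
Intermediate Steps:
K = 3/4 (K = -1/8*(-6) = 3/4 ≈ 0.75000)
Q(L) = -3/2 - 4*L**2 (Q(L) = -2*((L**2 + L*L) + 3/4) = -2*((L**2 + L**2) + 3/4) = -2*(2*L**2 + 3/4) = -2*(3/4 + 2*L**2) = -3/2 - 4*L**2)
(4*(-40))*Q(7) = (4*(-40))*(-3/2 - 4*7**2) = -160*(-3/2 - 4*49) = -160*(-3/2 - 196) = -160*(-395/2) = 31600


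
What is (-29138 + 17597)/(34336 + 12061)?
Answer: -11541/46397 ≈ -0.24874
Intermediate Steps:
(-29138 + 17597)/(34336 + 12061) = -11541/46397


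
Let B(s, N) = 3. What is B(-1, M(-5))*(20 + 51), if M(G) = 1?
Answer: 213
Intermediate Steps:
B(-1, M(-5))*(20 + 51) = 3*(20 + 51) = 3*71 = 213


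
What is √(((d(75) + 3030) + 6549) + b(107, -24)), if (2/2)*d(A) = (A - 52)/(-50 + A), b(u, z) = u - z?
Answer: √242773/5 ≈ 98.544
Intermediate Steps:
d(A) = (-52 + A)/(-50 + A) (d(A) = (A - 52)/(-50 + A) = (-52 + A)/(-50 + A))
√(((d(75) + 3030) + 6549) + b(107, -24)) = √((((-52 + 75)/(-50 + 75) + 3030) + 6549) + (107 - 1*(-24))) = √(((23/25 + 3030) + 6549) + (107 + 24)) = √((((1/25)*23 + 3030) + 6549) + 131) = √(((23/25 + 3030) + 6549) + 131) = √((75773/25 + 6549) + 131) = √(239498/25 + 131) = √(242773/25) = √242773/5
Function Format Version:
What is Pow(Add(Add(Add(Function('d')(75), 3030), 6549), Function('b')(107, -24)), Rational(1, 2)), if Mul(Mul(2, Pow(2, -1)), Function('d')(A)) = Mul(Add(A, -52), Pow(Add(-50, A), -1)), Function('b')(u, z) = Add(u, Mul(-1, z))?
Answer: Mul(Rational(1, 5), Pow(242773, Rational(1, 2))) ≈ 98.544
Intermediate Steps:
Function('d')(A) = Mul(Pow(Add(-50, A), -1), Add(-52, A)) (Function('d')(A) = Mul(Add(A, -52), Pow(Add(-50, A), -1)) = Mul(Add(-52, A), Pow(Add(-50, A), -1)) = Mul(Pow(Add(-50, A), -1), Add(-52, A)))
Pow(Add(Add(Add(Function('d')(75), 3030), 6549), Function('b')(107, -24)), Rational(1, 2)) = Pow(Add(Add(Add(Mul(Pow(Add(-50, 75), -1), Add(-52, 75)), 3030), 6549), Add(107, Mul(-1, -24))), Rational(1, 2)) = Pow(Add(Add(Add(Mul(Pow(25, -1), 23), 3030), 6549), Add(107, 24)), Rational(1, 2)) = Pow(Add(Add(Add(Mul(Rational(1, 25), 23), 3030), 6549), 131), Rational(1, 2)) = Pow(Add(Add(Add(Rational(23, 25), 3030), 6549), 131), Rational(1, 2)) = Pow(Add(Add(Rational(75773, 25), 6549), 131), Rational(1, 2)) = Pow(Add(Rational(239498, 25), 131), Rational(1, 2)) = Pow(Rational(242773, 25), Rational(1, 2)) = Mul(Rational(1, 5), Pow(242773, Rational(1, 2)))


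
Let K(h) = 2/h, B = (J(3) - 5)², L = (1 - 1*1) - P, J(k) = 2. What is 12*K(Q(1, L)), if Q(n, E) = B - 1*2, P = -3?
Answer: 24/7 ≈ 3.4286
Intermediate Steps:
L = 3 (L = (1 - 1*1) - 1*(-3) = (1 - 1) + 3 = 0 + 3 = 3)
B = 9 (B = (2 - 5)² = (-3)² = 9)
Q(n, E) = 7 (Q(n, E) = 9 - 1*2 = 9 - 2 = 7)
12*K(Q(1, L)) = 12*(2/7) = 24/7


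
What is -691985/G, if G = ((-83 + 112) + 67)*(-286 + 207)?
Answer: 691985/7584 ≈ 91.243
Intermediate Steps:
G = -7584 (G = (29 + 67)*(-79) = 96*(-79) = -7584)
-691985/G = -691985/(-7584) = -691985*(-1/7584) = 691985/7584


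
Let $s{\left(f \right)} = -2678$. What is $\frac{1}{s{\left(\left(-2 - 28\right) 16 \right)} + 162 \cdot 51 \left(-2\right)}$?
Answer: $- \frac{1}{19202} \approx -5.2078 \cdot 10^{-5}$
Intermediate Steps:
$\frac{1}{s{\left(\left(-2 - 28\right) 16 \right)} + 162 \cdot 51 \left(-2\right)} = \frac{1}{-2678 + 162 \cdot 51 \left(-2\right)} = \frac{1}{-2678 + 8262 \left(-2\right)} = \frac{1}{-2678 - 16524} = \frac{1}{-19202} = - \frac{1}{19202}$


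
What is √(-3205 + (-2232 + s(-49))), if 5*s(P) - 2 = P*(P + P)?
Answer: I*√111905/5 ≈ 66.904*I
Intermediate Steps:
s(P) = ⅖ + 2*P²/5 (s(P) = ⅖ + (P*(P + P))/5 = ⅖ + (P*(2*P))/5 = ⅖ + (2*P²)/5 = ⅖ + 2*P²/5)
√(-3205 + (-2232 + s(-49))) = √(-3205 + (-2232 + (⅖ + (⅖)*(-49)²))) = √(-3205 + (-2232 + (⅖ + (⅖)*2401))) = √(-3205 + (-2232 + (⅖ + 4802/5))) = √(-3205 + (-2232 + 4804/5)) = √(-3205 - 6356/5) = √(-22381/5) = I*√111905/5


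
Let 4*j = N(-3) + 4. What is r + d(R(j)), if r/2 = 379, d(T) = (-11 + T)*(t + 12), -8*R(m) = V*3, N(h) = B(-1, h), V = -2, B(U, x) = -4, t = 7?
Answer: 2253/4 ≈ 563.25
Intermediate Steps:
N(h) = -4
j = 0 (j = (-4 + 4)/4 = (1/4)*0 = 0)
R(m) = 3/4 (R(m) = -(-1)*3/4 = -1/8*(-6) = 3/4)
d(T) = -209 + 19*T (d(T) = (-11 + T)*(7 + 12) = (-11 + T)*19 = -209 + 19*T)
r = 758 (r = 2*379 = 758)
r + d(R(j)) = 758 + (-209 + 19*(3/4)) = 758 + (-209 + 57/4) = 758 - 779/4 = 2253/4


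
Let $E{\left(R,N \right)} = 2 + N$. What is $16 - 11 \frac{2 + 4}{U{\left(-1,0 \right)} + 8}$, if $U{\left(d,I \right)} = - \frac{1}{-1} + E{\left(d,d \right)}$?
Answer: $\frac{47}{5} \approx 9.4$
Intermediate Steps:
$U{\left(d,I \right)} = 3 + d$ ($U{\left(d,I \right)} = - \frac{1}{-1} + \left(2 + d\right) = \left(-1\right) \left(-1\right) + \left(2 + d\right) = 1 + \left(2 + d\right) = 3 + d$)
$16 - 11 \frac{2 + 4}{U{\left(-1,0 \right)} + 8} = 16 - 11 \frac{2 + 4}{\left(3 - 1\right) + 8} = 16 - 11 \frac{6}{2 + 8} = 16 - 11 \cdot \frac{6}{10} = 16 - 11 \cdot 6 \cdot \frac{1}{10} = 16 - \frac{33}{5} = \frac{47}{5}$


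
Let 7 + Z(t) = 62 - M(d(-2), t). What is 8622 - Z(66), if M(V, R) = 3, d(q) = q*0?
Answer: 8570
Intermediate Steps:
d(q) = 0
Z(t) = 52 (Z(t) = -7 + (62 - 1*3) = -7 + (62 - 3) = -7 + 59 = 52)
8622 - Z(66) = 8622 - 1*52 = 8622 - 52 = 8570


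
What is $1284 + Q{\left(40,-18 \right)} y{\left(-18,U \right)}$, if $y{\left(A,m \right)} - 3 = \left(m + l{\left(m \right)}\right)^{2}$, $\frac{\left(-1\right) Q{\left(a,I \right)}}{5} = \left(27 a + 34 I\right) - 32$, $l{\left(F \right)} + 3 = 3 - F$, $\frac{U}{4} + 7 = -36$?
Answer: $-5256$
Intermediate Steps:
$U = -172$ ($U = -28 + 4 \left(-36\right) = -28 - 144 = -172$)
$l{\left(F \right)} = - F$ ($l{\left(F \right)} = -3 - \left(-3 + F\right) = - F$)
$Q{\left(a,I \right)} = 160 - 170 I - 135 a$ ($Q{\left(a,I \right)} = - 5 \left(\left(27 a + 34 I\right) - 32\right) = - 5 \left(-32 + 27 a + 34 I\right) = 160 - 170 I - 135 a$)
$y{\left(A,m \right)} = 3$ ($y{\left(A,m \right)} = 3 + \left(m - m\right)^{2} = 3 + 0^{2} = 3 + 0 = 3$)
$1284 + Q{\left(40,-18 \right)} y{\left(-18,U \right)} = 1284 + \left(160 - -3060 - 5400\right) 3 = 1284 + \left(160 + 3060 - 5400\right) 3 = 1284 - 6540 = -5256$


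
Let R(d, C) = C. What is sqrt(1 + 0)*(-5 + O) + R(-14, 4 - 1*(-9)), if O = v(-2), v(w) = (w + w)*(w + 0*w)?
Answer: 16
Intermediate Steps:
v(w) = 2*w**2 (v(w) = (2*w)*(w + 0) = (2*w)*w = 2*w**2)
O = 8 (O = 2*(-2)**2 = 2*4 = 8)
sqrt(1 + 0)*(-5 + O) + R(-14, 4 - 1*(-9)) = sqrt(1 + 0)*(-5 + 8) + (4 - 1*(-9)) = sqrt(1)*3 + (4 + 9) = 1*3 + 13 = 3 + 13 = 16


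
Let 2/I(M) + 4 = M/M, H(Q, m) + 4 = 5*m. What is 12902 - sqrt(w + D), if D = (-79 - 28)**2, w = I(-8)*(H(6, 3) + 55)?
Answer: 12902 - sqrt(11405) ≈ 12795.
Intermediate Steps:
H(Q, m) = -4 + 5*m
I(M) = -2/3 (I(M) = 2/(-4 + M/M) = 2/(-4 + 1) = 2/(-3) = 2*(-1/3) = -2/3)
w = -44 (w = -2*((-4 + 5*3) + 55)/3 = -2*((-4 + 15) + 55)/3 = -2*(11 + 55)/3 = -2/3*66 = -44)
D = 11449 (D = (-107)**2 = 11449)
12902 - sqrt(w + D) = 12902 - sqrt(-44 + 11449) = 12902 - sqrt(11405)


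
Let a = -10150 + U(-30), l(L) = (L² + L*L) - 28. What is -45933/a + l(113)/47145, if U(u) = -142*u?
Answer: 463153037/55536810 ≈ 8.3396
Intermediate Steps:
l(L) = -28 + 2*L² (l(L) = (L² + L²) - 28 = 2*L² - 28 = -28 + 2*L²)
a = -5890 (a = -10150 - 142*(-30) = -10150 + 4260 = -5890)
-45933/a + l(113)/47145 = -45933/(-5890) + (-28 + 2*113²)/47145 = -45933*(-1/5890) + (-28 + 2*12769)*(1/47145) = 45933/5890 + (-28 + 25538)*(1/47145) = 45933/5890 + 25510*(1/47145) = 45933/5890 + 5102/9429 = 463153037/55536810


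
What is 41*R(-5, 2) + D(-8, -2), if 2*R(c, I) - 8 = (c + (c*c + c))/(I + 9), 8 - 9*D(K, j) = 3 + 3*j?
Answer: 38249/198 ≈ 193.18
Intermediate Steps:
D(K, j) = 5/9 - j/3 (D(K, j) = 8/9 - (3 + 3*j)/9 = 8/9 + (-⅓ - j/3) = 5/9 - j/3)
R(c, I) = 4 + (c² + 2*c)/(2*(9 + I)) (R(c, I) = 4 + ((c + (c*c + c))/(I + 9))/2 = 4 + ((c + (c² + c))/(9 + I))/2 = 4 + ((c + (c + c²))/(9 + I))/2 = 4 + ((c² + 2*c)/(9 + I))/2 = 4 + (c² + 2*c)/(2*(9 + I)))
41*R(-5, 2) + D(-8, -2) = 41*((36 - 5 + (½)*(-5)² + 4*2)/(9 + 2)) + (5/9 - ⅓*(-2)) = 41*((36 - 5 + (½)*25 + 8)/11) + (5/9 + ⅔) = 41*((36 - 5 + 25/2 + 8)/11) + 11/9 = 41*((1/11)*(103/2)) + 11/9 = 41*(103/22) + 11/9 = 4223/22 + 11/9 = 38249/198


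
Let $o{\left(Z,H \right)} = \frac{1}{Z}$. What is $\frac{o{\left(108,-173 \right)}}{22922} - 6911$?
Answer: $- \frac{17108705735}{2475576} \approx -6911.0$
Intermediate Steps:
$\frac{o{\left(108,-173 \right)}}{22922} - 6911 = \frac{1}{108 \cdot 22922} - 6911 = \frac{1}{108} \cdot \frac{1}{22922} - 6911 = \frac{1}{2475576} - 6911 = - \frac{17108705735}{2475576}$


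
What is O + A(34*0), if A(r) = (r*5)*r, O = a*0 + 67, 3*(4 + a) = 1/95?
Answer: 67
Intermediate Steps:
a = -1139/285 (a = -4 + (⅓)/95 = -4 + (⅓)*(1/95) = -4 + 1/285 = -1139/285 ≈ -3.9965)
O = 67 (O = -1139/285*0 + 67 = 0 + 67 = 67)
A(r) = 5*r² (A(r) = (5*r)*r = 5*r²)
O + A(34*0) = 67 + 5*(34*0)² = 67 + 5*0² = 67 + 5*0 = 67 + 0 = 67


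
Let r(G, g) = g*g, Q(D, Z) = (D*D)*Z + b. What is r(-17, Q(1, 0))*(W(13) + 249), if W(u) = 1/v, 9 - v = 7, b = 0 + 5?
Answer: 12475/2 ≈ 6237.5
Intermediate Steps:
b = 5
v = 2 (v = 9 - 1*7 = 9 - 7 = 2)
Q(D, Z) = 5 + Z*D**2 (Q(D, Z) = (D*D)*Z + 5 = D**2*Z + 5 = Z*D**2 + 5 = 5 + Z*D**2)
W(u) = 1/2
r(G, g) = g**2
r(-17, Q(1, 0))*(W(13) + 249) = (5 + 0*1**2)**2*(1/2 + 249) = (5 + 0*1)**2*(499/2) = (5 + 0)**2*(499/2) = 5**2*(499/2) = 25*(499/2) = 12475/2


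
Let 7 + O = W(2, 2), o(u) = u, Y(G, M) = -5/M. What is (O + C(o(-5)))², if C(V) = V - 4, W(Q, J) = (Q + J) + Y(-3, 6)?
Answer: 5929/36 ≈ 164.69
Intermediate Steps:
W(Q, J) = -⅚ + J + Q (W(Q, J) = (Q + J) - 5/6 = (J + Q) - 5*⅙ = (J + Q) - ⅚ = -⅚ + J + Q)
C(V) = -4 + V
O = -23/6 (O = -7 + (-⅚ + 2 + 2) = -7 + 19/6 = -23/6 ≈ -3.8333)
(O + C(o(-5)))² = (-23/6 + (-4 - 5))² = (-23/6 - 9)² = (-77/6)² = 5929/36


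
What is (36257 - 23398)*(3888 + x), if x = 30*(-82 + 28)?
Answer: 29164212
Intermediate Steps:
x = -1620 (x = 30*(-54) = -1620)
(36257 - 23398)*(3888 + x) = (36257 - 23398)*(3888 - 1620) = 12859*2268 = 29164212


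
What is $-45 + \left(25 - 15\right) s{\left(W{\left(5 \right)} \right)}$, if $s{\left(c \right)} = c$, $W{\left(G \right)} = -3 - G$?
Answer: $-125$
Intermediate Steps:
$-45 + \left(25 - 15\right) s{\left(W{\left(5 \right)} \right)} = -45 + \left(25 - 15\right) \left(-3 - 5\right) = -45 + 10 \left(-3 - 5\right) = -45 + 10 \left(-8\right) = -45 - 80 = -125$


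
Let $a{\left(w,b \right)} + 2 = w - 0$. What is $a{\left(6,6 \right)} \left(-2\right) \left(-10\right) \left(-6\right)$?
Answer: $-480$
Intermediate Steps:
$a{\left(w,b \right)} = -2 + w$ ($a{\left(w,b \right)} = -2 + \left(w - 0\right) = -2 + \left(w + 0\right) = -2 + w$)
$a{\left(6,6 \right)} \left(-2\right) \left(-10\right) \left(-6\right) = \left(-2 + 6\right) \left(-2\right) \left(-10\right) \left(-6\right) = 4 \left(-2\right) \left(-10\right) \left(-6\right) = \left(-8\right) \left(-10\right) \left(-6\right) = 80 \left(-6\right) = -480$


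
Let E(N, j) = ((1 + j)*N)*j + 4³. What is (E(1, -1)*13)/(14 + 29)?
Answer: 832/43 ≈ 19.349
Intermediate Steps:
E(N, j) = 64 + N*j*(1 + j) (E(N, j) = (N*(1 + j))*j + 64 = N*j*(1 + j) + 64 = 64 + N*j*(1 + j))
(E(1, -1)*13)/(14 + 29) = ((64 + 1*(-1) + 1*(-1)²)*13)/(14 + 29) = ((64 - 1 + 1*1)*13)/43 = ((64 - 1 + 1)*13)*(1/43) = (64*13)*(1/43) = 832*(1/43) = 832/43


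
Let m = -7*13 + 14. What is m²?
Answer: 5929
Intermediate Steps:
m = -77 (m = -91 + 14 = -77)
m² = (-77)² = 5929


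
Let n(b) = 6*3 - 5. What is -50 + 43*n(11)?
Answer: 509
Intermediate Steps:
n(b) = 13 (n(b) = 18 - 5 = 13)
-50 + 43*n(11) = -50 + 43*13 = -50 + 559 = 509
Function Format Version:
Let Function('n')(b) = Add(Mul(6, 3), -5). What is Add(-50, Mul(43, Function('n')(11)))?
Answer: 509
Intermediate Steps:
Function('n')(b) = 13 (Function('n')(b) = Add(18, -5) = 13)
Add(-50, Mul(43, Function('n')(11))) = Add(-50, Mul(43, 13)) = Add(-50, 559) = 509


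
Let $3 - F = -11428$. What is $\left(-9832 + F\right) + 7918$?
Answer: $9517$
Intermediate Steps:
$F = 11431$ ($F = 3 - -11428 = 3 + 11428 = 11431$)
$\left(-9832 + F\right) + 7918 = \left(-9832 + 11431\right) + 7918 = 1599 + 7918 = 9517$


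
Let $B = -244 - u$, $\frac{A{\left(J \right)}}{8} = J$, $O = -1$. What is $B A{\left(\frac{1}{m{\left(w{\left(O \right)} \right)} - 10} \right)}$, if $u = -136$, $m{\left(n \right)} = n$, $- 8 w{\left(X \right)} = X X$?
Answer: $\frac{256}{3} \approx 85.333$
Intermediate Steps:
$w{\left(X \right)} = - \frac{X^{2}}{8}$ ($w{\left(X \right)} = - \frac{X X}{8} = - \frac{X^{2}}{8}$)
$A{\left(J \right)} = 8 J$
$B = -108$ ($B = -244 - -136 = -244 + 136 = -108$)
$B A{\left(\frac{1}{m{\left(w{\left(O \right)} \right)} - 10} \right)} = - 108 \frac{8}{- \frac{\left(-1\right)^{2}}{8} - 10} = - 108 \frac{8}{\left(- \frac{1}{8}\right) 1 - 10} = - 108 \frac{8}{- \frac{1}{8} - 10} = - 108 \frac{8}{- \frac{81}{8}} = - 108 \cdot 8 \left(- \frac{8}{81}\right) = \left(-108\right) \left(- \frac{64}{81}\right) = \frac{256}{3}$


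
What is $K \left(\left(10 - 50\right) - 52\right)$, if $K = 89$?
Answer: $-8188$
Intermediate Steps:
$K \left(\left(10 - 50\right) - 52\right) = 89 \left(\left(10 - 50\right) - 52\right) = 89 \left(-40 - 52\right) = 89 \left(-92\right) = -8188$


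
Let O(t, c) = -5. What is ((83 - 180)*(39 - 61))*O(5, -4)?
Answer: -10670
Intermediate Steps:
((83 - 180)*(39 - 61))*O(5, -4) = ((83 - 180)*(39 - 61))*(-5) = -97*(-22)*(-5) = 2134*(-5) = -10670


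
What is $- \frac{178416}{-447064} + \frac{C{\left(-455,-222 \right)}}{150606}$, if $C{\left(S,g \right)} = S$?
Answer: $\frac{3333388247}{8416315098} \approx 0.39606$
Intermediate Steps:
$- \frac{178416}{-447064} + \frac{C{\left(-455,-222 \right)}}{150606} = - \frac{178416}{-447064} - \frac{455}{150606} = \left(-178416\right) \left(- \frac{1}{447064}\right) - \frac{455}{150606} = \frac{22302}{55883} - \frac{455}{150606} = \frac{3333388247}{8416315098}$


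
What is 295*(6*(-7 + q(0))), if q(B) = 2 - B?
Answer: -8850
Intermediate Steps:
295*(6*(-7 + q(0))) = 295*(6*(-7 + (2 - 1*0))) = 295*(6*(-7 + (2 + 0))) = 295*(6*(-7 + 2)) = 295*(6*(-5)) = 295*(-30) = -8850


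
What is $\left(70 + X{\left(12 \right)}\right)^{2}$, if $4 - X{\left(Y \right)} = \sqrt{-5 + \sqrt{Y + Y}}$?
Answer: $\left(74 - i \sqrt{5 - 2 \sqrt{6}}\right)^{2} \approx 5475.9 - 47.04 i$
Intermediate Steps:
$X{\left(Y \right)} = 4 - \sqrt{-5 + \sqrt{2} \sqrt{Y}}$ ($X{\left(Y \right)} = 4 - \sqrt{-5 + \sqrt{Y + Y}} = 4 - \sqrt{-5 + \sqrt{2 Y}} = 4 - \sqrt{-5 + \sqrt{2} \sqrt{Y}}$)
$\left(70 + X{\left(12 \right)}\right)^{2} = \left(70 + \left(4 - \sqrt{-5 + \sqrt{2} \sqrt{12}}\right)\right)^{2} = \left(70 + \left(4 - \sqrt{-5 + \sqrt{2} \cdot 2 \sqrt{3}}\right)\right)^{2} = \left(70 + \left(4 - \sqrt{-5 + 2 \sqrt{6}}\right)\right)^{2} = \left(74 - \sqrt{-5 + 2 \sqrt{6}}\right)^{2}$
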